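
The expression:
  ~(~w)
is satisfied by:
  {w: True}


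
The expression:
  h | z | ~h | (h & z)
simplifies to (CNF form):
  True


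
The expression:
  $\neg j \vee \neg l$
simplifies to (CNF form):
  $\neg j \vee \neg l$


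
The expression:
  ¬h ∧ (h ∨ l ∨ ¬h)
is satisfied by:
  {h: False}


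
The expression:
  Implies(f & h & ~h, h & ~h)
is always true.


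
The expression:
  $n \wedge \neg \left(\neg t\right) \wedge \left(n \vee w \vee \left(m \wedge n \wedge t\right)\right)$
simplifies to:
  $n \wedge t$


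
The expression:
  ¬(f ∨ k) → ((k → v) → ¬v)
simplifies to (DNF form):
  f ∨ k ∨ ¬v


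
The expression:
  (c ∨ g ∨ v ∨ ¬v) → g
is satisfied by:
  {g: True}


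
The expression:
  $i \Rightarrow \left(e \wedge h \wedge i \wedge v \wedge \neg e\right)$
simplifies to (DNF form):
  $\neg i$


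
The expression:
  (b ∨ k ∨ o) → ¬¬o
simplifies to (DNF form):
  o ∨ (¬b ∧ ¬k)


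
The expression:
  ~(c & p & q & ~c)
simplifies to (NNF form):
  True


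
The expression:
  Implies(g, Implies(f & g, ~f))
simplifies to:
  ~f | ~g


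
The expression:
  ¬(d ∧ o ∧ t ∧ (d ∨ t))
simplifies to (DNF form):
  ¬d ∨ ¬o ∨ ¬t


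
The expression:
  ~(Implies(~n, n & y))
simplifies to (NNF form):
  ~n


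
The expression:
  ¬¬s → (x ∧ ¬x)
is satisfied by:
  {s: False}


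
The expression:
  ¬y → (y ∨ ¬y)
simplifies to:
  True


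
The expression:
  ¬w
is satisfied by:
  {w: False}


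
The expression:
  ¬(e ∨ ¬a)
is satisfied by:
  {a: True, e: False}


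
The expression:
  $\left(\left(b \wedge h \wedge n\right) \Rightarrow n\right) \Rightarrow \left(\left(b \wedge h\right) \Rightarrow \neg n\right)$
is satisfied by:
  {h: False, n: False, b: False}
  {b: True, h: False, n: False}
  {n: True, h: False, b: False}
  {b: True, n: True, h: False}
  {h: True, b: False, n: False}
  {b: True, h: True, n: False}
  {n: True, h: True, b: False}


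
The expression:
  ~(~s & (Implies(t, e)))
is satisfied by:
  {t: True, s: True, e: False}
  {s: True, e: False, t: False}
  {t: True, s: True, e: True}
  {s: True, e: True, t: False}
  {t: True, e: False, s: False}


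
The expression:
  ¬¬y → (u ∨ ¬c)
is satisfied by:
  {u: True, c: False, y: False}
  {c: False, y: False, u: False}
  {y: True, u: True, c: False}
  {y: True, c: False, u: False}
  {u: True, c: True, y: False}
  {c: True, u: False, y: False}
  {y: True, c: True, u: True}


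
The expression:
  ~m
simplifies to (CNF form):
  ~m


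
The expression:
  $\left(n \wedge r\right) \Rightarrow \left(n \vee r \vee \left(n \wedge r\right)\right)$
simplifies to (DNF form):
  $\text{True}$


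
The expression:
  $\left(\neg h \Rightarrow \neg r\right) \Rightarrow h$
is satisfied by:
  {r: True, h: True}
  {r: True, h: False}
  {h: True, r: False}


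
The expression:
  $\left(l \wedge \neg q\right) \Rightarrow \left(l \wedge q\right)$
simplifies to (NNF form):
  $q \vee \neg l$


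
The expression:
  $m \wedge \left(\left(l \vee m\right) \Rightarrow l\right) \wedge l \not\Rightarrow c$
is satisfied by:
  {m: True, l: True, c: False}


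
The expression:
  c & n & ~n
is never true.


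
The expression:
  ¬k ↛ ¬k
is never true.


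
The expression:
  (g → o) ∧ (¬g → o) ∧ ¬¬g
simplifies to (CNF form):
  g ∧ o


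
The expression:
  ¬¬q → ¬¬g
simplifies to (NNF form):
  g ∨ ¬q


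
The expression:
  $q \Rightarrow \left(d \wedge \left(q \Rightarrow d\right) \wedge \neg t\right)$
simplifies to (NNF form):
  $\left(d \wedge \neg t\right) \vee \neg q$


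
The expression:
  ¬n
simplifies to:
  ¬n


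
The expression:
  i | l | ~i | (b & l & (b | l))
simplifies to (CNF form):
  True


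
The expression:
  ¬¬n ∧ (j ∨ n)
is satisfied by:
  {n: True}


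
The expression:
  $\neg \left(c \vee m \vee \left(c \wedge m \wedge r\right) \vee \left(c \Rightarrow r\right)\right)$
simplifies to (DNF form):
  $\text{False}$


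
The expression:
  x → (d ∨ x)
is always true.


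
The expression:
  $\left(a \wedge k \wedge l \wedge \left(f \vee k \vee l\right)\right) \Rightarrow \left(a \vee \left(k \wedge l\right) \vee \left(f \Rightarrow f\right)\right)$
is always true.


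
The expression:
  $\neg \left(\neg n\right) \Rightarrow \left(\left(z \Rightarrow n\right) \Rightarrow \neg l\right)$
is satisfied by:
  {l: False, n: False}
  {n: True, l: False}
  {l: True, n: False}


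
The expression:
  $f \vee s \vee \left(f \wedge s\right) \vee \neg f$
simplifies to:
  $\text{True}$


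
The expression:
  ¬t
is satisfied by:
  {t: False}


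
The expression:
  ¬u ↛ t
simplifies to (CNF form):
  t ∨ ¬u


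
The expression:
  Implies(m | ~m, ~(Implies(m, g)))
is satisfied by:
  {m: True, g: False}


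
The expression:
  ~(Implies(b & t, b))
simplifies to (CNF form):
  False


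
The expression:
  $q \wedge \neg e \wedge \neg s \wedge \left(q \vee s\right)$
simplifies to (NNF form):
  $q \wedge \neg e \wedge \neg s$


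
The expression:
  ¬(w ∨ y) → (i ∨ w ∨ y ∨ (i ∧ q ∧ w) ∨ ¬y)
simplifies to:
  True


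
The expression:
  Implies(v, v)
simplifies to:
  True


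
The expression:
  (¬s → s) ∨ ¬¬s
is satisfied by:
  {s: True}


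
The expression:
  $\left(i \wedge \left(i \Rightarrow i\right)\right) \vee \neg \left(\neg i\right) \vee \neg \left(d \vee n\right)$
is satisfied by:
  {i: True, n: False, d: False}
  {i: True, d: True, n: False}
  {i: True, n: True, d: False}
  {i: True, d: True, n: True}
  {d: False, n: False, i: False}


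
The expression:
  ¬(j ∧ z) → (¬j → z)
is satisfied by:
  {z: True, j: True}
  {z: True, j: False}
  {j: True, z: False}


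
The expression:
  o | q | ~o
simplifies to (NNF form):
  True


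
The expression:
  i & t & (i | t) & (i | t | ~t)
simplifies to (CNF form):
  i & t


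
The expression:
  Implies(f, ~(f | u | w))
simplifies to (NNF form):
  ~f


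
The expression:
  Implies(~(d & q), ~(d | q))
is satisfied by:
  {d: False, q: False}
  {q: True, d: True}


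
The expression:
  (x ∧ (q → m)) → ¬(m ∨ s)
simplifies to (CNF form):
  (¬m ∨ ¬x) ∧ (q ∨ ¬m ∨ ¬x) ∧ (q ∨ ¬s ∨ ¬x) ∧ (¬m ∨ ¬s ∨ ¬x)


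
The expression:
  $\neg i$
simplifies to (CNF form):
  $\neg i$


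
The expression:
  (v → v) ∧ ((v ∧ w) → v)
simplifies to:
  True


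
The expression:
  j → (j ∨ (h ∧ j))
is always true.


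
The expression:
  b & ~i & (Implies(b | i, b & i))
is never true.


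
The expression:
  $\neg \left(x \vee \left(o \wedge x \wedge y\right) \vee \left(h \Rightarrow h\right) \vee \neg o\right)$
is never true.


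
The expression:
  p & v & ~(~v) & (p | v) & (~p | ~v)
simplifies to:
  False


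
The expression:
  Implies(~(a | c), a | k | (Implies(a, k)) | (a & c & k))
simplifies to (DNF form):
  True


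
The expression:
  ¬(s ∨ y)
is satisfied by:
  {y: False, s: False}


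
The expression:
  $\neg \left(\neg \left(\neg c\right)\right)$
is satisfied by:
  {c: False}


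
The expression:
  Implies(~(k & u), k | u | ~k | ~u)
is always true.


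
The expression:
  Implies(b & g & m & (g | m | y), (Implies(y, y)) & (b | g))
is always true.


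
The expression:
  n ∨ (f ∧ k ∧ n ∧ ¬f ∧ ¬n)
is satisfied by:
  {n: True}


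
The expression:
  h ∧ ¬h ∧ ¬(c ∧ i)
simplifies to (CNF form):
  False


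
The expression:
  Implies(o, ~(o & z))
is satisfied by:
  {o: False, z: False}
  {z: True, o: False}
  {o: True, z: False}


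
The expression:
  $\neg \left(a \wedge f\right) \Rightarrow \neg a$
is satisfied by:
  {f: True, a: False}
  {a: False, f: False}
  {a: True, f: True}


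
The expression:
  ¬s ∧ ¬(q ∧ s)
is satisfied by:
  {s: False}


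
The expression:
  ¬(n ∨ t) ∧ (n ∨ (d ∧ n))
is never true.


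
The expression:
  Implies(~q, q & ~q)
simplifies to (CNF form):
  q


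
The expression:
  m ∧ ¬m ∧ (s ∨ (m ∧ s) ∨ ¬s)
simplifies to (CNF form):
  False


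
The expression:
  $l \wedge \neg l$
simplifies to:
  $\text{False}$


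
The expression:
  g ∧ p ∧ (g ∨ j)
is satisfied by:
  {p: True, g: True}


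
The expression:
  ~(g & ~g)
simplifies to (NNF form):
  True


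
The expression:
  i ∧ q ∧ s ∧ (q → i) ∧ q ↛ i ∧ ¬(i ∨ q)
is never true.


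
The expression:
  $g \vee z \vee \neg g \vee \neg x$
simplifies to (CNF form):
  $\text{True}$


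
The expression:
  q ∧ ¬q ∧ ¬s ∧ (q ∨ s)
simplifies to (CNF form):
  False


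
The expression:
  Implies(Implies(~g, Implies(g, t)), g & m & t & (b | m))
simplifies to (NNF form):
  g & m & t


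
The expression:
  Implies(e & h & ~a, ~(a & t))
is always true.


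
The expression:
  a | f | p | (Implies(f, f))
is always true.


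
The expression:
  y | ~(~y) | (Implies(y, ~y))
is always true.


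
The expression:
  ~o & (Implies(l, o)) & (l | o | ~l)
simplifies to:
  ~l & ~o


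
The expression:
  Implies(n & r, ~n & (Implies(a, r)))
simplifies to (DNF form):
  ~n | ~r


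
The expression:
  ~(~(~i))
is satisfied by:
  {i: False}


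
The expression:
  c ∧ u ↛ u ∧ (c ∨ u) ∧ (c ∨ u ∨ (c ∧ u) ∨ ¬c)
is never true.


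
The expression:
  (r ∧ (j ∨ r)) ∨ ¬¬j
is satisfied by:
  {r: True, j: True}
  {r: True, j: False}
  {j: True, r: False}


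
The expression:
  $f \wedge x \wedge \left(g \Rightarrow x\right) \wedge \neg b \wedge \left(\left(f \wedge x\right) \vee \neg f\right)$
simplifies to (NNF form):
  $f \wedge x \wedge \neg b$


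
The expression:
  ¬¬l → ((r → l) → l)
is always true.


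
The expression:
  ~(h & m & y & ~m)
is always true.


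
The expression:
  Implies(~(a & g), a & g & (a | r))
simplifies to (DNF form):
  a & g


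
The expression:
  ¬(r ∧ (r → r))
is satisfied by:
  {r: False}


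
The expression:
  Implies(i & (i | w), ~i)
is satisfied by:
  {i: False}


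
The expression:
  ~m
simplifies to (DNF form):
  ~m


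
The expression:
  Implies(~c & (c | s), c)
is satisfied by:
  {c: True, s: False}
  {s: False, c: False}
  {s: True, c: True}


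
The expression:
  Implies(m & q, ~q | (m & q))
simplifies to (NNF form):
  True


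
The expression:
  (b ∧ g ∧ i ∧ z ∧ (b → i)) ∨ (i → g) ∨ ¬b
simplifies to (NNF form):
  g ∨ ¬b ∨ ¬i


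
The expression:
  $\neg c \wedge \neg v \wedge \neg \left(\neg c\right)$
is never true.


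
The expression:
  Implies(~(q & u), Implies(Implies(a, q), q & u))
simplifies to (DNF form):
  (q & u) | (a & ~q)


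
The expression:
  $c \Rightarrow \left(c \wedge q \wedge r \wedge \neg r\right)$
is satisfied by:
  {c: False}


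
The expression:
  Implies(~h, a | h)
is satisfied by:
  {a: True, h: True}
  {a: True, h: False}
  {h: True, a: False}


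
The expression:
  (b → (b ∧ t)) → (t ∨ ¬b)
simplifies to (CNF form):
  True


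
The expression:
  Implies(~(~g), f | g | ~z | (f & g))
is always true.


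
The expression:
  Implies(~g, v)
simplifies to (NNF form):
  g | v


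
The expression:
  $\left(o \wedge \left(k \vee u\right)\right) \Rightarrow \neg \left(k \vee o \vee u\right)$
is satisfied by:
  {u: False, o: False, k: False}
  {k: True, u: False, o: False}
  {u: True, k: False, o: False}
  {k: True, u: True, o: False}
  {o: True, k: False, u: False}


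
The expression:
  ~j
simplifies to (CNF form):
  ~j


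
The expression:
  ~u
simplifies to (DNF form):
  ~u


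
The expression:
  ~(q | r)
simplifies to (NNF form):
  ~q & ~r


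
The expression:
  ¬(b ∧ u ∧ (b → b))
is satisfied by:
  {u: False, b: False}
  {b: True, u: False}
  {u: True, b: False}


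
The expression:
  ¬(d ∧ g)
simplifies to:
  ¬d ∨ ¬g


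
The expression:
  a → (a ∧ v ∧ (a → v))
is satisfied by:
  {v: True, a: False}
  {a: False, v: False}
  {a: True, v: True}


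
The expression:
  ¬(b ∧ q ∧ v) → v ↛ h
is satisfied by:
  {q: True, b: True, v: True, h: False}
  {q: True, v: True, b: False, h: False}
  {b: True, v: True, q: False, h: False}
  {v: True, q: False, b: False, h: False}
  {q: True, h: True, b: True, v: True}


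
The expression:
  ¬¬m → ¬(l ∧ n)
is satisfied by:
  {l: False, m: False, n: False}
  {n: True, l: False, m: False}
  {m: True, l: False, n: False}
  {n: True, m: True, l: False}
  {l: True, n: False, m: False}
  {n: True, l: True, m: False}
  {m: True, l: True, n: False}


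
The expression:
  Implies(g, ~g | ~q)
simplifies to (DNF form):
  ~g | ~q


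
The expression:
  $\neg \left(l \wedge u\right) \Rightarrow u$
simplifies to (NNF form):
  $u$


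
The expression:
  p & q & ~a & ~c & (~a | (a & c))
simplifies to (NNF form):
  p & q & ~a & ~c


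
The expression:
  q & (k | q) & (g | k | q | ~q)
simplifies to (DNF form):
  q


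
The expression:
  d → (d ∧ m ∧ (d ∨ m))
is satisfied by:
  {m: True, d: False}
  {d: False, m: False}
  {d: True, m: True}


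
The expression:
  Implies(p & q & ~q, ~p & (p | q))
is always true.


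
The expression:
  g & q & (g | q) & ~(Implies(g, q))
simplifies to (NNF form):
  False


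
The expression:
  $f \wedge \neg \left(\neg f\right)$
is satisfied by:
  {f: True}


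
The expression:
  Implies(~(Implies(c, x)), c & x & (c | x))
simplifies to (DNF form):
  x | ~c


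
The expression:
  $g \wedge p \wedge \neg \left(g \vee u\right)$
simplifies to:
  $\text{False}$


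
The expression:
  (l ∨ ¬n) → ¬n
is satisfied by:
  {l: False, n: False}
  {n: True, l: False}
  {l: True, n: False}


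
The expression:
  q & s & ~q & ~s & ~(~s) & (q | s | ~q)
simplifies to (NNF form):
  False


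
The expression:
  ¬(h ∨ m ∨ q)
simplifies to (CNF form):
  ¬h ∧ ¬m ∧ ¬q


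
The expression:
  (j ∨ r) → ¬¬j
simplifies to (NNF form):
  j ∨ ¬r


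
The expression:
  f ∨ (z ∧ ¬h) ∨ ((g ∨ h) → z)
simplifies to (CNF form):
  (f ∨ z ∨ ¬g) ∧ (f ∨ z ∨ ¬h)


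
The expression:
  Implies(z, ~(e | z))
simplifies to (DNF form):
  ~z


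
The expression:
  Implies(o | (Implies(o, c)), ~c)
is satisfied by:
  {c: False}


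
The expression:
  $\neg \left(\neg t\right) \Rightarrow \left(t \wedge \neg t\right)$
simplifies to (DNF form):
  $\neg t$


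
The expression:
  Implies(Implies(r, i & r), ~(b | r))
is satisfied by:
  {r: False, b: False, i: False}
  {i: True, r: False, b: False}
  {r: True, i: False, b: False}
  {b: True, r: True, i: False}


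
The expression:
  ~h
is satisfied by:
  {h: False}


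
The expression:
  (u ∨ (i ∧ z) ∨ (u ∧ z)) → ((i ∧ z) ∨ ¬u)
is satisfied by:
  {z: True, i: True, u: False}
  {z: True, i: False, u: False}
  {i: True, z: False, u: False}
  {z: False, i: False, u: False}
  {z: True, u: True, i: True}


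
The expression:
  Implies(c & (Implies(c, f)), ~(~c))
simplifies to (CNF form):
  True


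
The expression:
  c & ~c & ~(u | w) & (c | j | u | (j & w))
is never true.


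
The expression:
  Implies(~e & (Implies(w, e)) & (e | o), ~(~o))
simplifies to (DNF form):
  True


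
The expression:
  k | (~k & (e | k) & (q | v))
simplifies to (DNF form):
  k | (e & q) | (e & v)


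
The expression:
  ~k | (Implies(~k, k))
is always true.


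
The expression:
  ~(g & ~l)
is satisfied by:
  {l: True, g: False}
  {g: False, l: False}
  {g: True, l: True}


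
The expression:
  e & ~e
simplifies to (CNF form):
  False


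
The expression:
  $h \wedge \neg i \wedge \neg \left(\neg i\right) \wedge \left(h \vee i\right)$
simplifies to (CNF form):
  $\text{False}$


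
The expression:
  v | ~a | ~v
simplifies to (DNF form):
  True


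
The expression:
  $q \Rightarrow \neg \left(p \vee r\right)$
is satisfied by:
  {p: False, q: False, r: False}
  {r: True, p: False, q: False}
  {p: True, r: False, q: False}
  {r: True, p: True, q: False}
  {q: True, r: False, p: False}


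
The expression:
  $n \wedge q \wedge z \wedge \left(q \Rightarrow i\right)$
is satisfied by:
  {n: True, z: True, q: True, i: True}


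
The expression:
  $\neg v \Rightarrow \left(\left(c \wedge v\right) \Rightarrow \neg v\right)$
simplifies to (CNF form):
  $\text{True}$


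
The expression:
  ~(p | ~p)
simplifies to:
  False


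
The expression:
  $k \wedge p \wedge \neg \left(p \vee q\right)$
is never true.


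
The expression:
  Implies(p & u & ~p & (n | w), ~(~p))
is always true.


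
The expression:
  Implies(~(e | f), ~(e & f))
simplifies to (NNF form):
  True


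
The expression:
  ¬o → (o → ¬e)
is always true.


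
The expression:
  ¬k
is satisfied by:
  {k: False}


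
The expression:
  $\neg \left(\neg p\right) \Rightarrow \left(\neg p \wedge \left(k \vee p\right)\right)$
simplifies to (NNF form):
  $\neg p$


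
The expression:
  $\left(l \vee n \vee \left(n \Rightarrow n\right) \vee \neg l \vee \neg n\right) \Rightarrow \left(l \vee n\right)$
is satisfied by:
  {n: True, l: True}
  {n: True, l: False}
  {l: True, n: False}


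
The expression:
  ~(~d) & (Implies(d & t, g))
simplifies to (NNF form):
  d & (g | ~t)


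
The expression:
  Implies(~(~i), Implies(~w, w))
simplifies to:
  w | ~i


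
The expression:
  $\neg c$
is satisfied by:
  {c: False}


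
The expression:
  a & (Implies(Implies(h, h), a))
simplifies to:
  a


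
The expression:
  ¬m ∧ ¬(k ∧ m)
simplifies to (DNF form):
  ¬m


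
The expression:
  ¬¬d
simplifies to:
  d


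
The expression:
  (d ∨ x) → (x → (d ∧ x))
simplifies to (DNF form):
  d ∨ ¬x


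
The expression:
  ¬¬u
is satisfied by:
  {u: True}


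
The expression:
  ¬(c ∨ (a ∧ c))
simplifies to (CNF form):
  ¬c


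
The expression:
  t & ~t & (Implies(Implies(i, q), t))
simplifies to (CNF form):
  False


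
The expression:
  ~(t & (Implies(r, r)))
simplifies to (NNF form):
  ~t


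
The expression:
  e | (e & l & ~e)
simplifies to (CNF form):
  e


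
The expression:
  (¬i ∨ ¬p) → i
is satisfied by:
  {i: True}


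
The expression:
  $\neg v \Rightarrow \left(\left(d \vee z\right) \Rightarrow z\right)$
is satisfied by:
  {z: True, v: True, d: False}
  {z: True, v: False, d: False}
  {v: True, z: False, d: False}
  {z: False, v: False, d: False}
  {d: True, z: True, v: True}
  {d: True, z: True, v: False}
  {d: True, v: True, z: False}


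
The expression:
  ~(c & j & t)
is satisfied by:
  {c: False, t: False, j: False}
  {j: True, c: False, t: False}
  {t: True, c: False, j: False}
  {j: True, t: True, c: False}
  {c: True, j: False, t: False}
  {j: True, c: True, t: False}
  {t: True, c: True, j: False}


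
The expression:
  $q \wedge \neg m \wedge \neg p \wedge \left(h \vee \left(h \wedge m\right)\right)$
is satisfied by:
  {h: True, q: True, p: False, m: False}


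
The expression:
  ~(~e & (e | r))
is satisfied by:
  {e: True, r: False}
  {r: False, e: False}
  {r: True, e: True}


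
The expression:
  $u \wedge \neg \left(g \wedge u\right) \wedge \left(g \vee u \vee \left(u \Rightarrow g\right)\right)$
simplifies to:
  $u \wedge \neg g$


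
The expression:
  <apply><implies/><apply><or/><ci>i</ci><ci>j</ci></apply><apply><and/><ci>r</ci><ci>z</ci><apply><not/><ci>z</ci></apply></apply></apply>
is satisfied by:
  {i: False, j: False}


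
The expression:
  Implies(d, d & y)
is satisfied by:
  {y: True, d: False}
  {d: False, y: False}
  {d: True, y: True}


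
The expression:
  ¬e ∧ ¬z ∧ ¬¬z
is never true.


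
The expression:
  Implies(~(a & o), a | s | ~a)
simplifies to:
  True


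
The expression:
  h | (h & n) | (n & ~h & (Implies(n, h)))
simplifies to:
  h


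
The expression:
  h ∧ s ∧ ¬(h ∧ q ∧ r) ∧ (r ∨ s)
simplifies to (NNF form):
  h ∧ s ∧ (¬q ∨ ¬r)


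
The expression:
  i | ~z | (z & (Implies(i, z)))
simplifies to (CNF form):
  True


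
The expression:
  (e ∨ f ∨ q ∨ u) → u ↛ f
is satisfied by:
  {u: True, q: False, e: False, f: False}
  {u: True, e: True, q: False, f: False}
  {u: True, q: True, e: False, f: False}
  {u: True, e: True, q: True, f: False}
  {u: False, q: False, e: False, f: False}


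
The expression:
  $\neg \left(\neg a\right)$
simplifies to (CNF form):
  $a$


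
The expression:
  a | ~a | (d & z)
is always true.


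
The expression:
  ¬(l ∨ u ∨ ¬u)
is never true.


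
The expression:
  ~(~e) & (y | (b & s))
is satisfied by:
  {e: True, y: True, s: True, b: True}
  {e: True, y: True, s: True, b: False}
  {e: True, y: True, b: True, s: False}
  {e: True, y: True, b: False, s: False}
  {e: True, s: True, b: True, y: False}


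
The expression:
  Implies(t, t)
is always true.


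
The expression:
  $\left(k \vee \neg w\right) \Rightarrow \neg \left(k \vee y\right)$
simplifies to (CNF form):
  $\neg k \wedge \left(w \vee \neg y\right)$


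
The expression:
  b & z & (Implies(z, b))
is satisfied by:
  {z: True, b: True}


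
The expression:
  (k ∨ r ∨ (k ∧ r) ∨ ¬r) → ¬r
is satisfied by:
  {r: False}


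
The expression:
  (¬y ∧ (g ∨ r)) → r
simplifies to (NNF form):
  r ∨ y ∨ ¬g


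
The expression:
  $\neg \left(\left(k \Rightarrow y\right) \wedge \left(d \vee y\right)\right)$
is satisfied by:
  {k: True, y: False, d: False}
  {k: False, y: False, d: False}
  {d: True, k: True, y: False}


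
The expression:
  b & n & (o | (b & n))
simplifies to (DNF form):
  b & n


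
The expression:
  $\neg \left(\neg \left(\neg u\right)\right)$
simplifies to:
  $\neg u$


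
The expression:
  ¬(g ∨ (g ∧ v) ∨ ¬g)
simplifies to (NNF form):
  False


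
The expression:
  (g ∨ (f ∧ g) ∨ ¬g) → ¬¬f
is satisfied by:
  {f: True}


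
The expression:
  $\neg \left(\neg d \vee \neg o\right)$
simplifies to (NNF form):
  $d \wedge o$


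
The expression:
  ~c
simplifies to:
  ~c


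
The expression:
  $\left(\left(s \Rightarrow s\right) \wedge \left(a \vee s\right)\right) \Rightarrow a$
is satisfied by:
  {a: True, s: False}
  {s: False, a: False}
  {s: True, a: True}


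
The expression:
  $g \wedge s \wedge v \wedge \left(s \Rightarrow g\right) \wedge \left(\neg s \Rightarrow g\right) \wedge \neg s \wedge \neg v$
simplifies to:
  $\text{False}$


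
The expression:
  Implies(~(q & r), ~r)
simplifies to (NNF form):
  q | ~r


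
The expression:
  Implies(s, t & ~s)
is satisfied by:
  {s: False}


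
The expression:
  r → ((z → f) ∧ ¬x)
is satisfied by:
  {f: True, x: False, r: False, z: False}
  {z: False, x: False, f: False, r: False}
  {z: True, f: True, x: False, r: False}
  {z: True, x: False, f: False, r: False}
  {f: True, x: True, z: False, r: False}
  {x: True, z: False, f: False, r: False}
  {z: True, x: True, f: True, r: False}
  {z: True, x: True, f: False, r: False}
  {r: True, f: True, z: False, x: False}
  {r: True, z: False, x: False, f: False}
  {r: True, f: True, z: True, x: False}


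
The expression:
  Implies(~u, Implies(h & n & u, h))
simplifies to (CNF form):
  True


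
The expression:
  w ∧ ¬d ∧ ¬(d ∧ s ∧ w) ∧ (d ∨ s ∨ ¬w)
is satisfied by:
  {w: True, s: True, d: False}


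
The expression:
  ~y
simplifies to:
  ~y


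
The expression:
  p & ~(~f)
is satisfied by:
  {p: True, f: True}


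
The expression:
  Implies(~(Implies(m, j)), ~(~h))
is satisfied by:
  {h: True, j: True, m: False}
  {h: True, j: False, m: False}
  {j: True, h: False, m: False}
  {h: False, j: False, m: False}
  {h: True, m: True, j: True}
  {h: True, m: True, j: False}
  {m: True, j: True, h: False}


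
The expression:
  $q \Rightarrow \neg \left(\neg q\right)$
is always true.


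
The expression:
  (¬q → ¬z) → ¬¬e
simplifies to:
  e ∨ (z ∧ ¬q)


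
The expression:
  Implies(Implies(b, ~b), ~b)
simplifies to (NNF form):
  True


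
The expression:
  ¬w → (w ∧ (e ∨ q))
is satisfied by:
  {w: True}


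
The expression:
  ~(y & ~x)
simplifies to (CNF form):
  x | ~y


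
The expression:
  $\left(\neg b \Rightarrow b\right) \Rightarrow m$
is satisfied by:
  {m: True, b: False}
  {b: False, m: False}
  {b: True, m: True}


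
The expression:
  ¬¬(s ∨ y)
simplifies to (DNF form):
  s ∨ y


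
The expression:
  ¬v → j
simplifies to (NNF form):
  j ∨ v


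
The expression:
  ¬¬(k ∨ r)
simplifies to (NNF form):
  k ∨ r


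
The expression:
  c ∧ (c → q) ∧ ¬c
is never true.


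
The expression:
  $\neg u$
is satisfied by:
  {u: False}


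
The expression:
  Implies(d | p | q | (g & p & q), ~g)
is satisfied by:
  {d: False, q: False, g: False, p: False}
  {p: True, d: False, q: False, g: False}
  {q: True, p: False, d: False, g: False}
  {p: True, q: True, d: False, g: False}
  {d: True, p: False, q: False, g: False}
  {p: True, d: True, q: False, g: False}
  {q: True, d: True, p: False, g: False}
  {p: True, q: True, d: True, g: False}
  {g: True, p: False, d: False, q: False}


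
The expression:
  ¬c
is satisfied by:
  {c: False}


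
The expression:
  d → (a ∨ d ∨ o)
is always true.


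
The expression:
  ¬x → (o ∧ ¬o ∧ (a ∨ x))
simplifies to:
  x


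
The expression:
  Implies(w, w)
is always true.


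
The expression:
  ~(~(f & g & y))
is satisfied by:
  {f: True, g: True, y: True}


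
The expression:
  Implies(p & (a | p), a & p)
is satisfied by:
  {a: True, p: False}
  {p: False, a: False}
  {p: True, a: True}


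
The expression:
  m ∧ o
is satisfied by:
  {m: True, o: True}


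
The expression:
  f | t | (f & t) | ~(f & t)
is always true.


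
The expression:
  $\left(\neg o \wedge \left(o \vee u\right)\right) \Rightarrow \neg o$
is always true.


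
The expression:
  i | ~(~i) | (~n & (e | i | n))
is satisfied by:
  {i: True, e: True, n: False}
  {i: True, e: False, n: False}
  {i: True, n: True, e: True}
  {i: True, n: True, e: False}
  {e: True, n: False, i: False}


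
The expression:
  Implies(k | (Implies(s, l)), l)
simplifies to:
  l | (s & ~k)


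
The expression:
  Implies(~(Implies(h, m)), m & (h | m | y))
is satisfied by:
  {m: True, h: False}
  {h: False, m: False}
  {h: True, m: True}


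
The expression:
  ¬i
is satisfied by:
  {i: False}


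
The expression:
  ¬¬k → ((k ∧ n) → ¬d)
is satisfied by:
  {k: False, d: False, n: False}
  {n: True, k: False, d: False}
  {d: True, k: False, n: False}
  {n: True, d: True, k: False}
  {k: True, n: False, d: False}
  {n: True, k: True, d: False}
  {d: True, k: True, n: False}


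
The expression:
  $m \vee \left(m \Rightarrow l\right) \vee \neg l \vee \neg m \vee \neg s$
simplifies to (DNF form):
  $\text{True}$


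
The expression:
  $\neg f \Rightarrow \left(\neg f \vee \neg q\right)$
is always true.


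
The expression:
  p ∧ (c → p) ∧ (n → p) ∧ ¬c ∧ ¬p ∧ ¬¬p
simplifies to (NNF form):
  False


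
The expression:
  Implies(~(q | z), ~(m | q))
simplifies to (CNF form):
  q | z | ~m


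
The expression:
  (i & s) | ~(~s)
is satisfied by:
  {s: True}


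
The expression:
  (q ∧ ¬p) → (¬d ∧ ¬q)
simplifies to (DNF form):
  p ∨ ¬q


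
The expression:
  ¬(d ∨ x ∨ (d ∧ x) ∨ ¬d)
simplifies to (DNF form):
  False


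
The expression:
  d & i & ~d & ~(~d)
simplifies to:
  False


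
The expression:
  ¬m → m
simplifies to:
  m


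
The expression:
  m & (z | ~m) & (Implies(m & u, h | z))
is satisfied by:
  {z: True, m: True}


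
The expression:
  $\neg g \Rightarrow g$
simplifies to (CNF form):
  $g$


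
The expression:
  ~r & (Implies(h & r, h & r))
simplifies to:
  ~r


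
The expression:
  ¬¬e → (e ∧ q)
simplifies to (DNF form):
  q ∨ ¬e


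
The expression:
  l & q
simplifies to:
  l & q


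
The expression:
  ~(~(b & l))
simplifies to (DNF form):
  b & l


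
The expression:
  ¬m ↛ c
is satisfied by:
  {c: True, m: False}
  {m: False, c: False}
  {m: True, c: True}


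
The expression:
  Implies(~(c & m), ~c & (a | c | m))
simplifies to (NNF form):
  m | (a & ~c)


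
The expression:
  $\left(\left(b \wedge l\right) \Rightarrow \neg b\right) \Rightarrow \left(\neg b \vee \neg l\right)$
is always true.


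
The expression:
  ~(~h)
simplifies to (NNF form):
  h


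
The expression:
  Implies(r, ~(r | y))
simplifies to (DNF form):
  ~r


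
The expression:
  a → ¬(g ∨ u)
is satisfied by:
  {g: False, a: False, u: False}
  {u: True, g: False, a: False}
  {g: True, u: False, a: False}
  {u: True, g: True, a: False}
  {a: True, u: False, g: False}


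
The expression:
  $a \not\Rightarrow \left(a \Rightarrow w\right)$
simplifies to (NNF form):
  $a \wedge \neg w$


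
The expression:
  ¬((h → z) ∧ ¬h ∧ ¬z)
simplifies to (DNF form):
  h ∨ z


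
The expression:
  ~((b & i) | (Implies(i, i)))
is never true.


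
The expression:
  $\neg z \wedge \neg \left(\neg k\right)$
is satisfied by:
  {k: True, z: False}


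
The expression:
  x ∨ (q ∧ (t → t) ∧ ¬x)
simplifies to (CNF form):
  q ∨ x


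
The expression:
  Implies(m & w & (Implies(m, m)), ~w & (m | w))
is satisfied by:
  {w: False, m: False}
  {m: True, w: False}
  {w: True, m: False}


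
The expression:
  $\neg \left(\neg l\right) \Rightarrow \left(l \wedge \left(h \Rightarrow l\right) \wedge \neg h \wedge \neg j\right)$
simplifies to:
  $\left(\neg h \wedge \neg j\right) \vee \neg l$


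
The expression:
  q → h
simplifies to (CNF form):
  h ∨ ¬q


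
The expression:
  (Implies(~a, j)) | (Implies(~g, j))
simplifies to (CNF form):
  a | g | j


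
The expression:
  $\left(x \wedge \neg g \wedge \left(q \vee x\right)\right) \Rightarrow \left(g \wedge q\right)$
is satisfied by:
  {g: True, x: False}
  {x: False, g: False}
  {x: True, g: True}


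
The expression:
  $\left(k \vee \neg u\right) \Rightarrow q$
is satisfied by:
  {q: True, u: True, k: False}
  {q: True, u: False, k: False}
  {q: True, k: True, u: True}
  {q: True, k: True, u: False}
  {u: True, k: False, q: False}


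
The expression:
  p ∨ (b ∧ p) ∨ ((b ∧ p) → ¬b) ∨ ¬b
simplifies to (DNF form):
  True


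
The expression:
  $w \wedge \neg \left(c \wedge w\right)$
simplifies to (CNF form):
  $w \wedge \neg c$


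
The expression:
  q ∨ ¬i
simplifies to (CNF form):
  q ∨ ¬i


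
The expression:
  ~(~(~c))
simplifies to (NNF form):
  ~c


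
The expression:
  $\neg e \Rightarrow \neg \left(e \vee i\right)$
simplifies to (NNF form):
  $e \vee \neg i$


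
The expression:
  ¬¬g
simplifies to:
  g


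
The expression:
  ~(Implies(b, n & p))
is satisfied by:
  {b: True, p: False, n: False}
  {n: True, b: True, p: False}
  {p: True, b: True, n: False}


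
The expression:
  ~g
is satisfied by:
  {g: False}


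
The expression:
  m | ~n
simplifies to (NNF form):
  m | ~n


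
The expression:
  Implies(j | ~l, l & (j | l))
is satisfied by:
  {l: True}


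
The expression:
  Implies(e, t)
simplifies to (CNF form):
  t | ~e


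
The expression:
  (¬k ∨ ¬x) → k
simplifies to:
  k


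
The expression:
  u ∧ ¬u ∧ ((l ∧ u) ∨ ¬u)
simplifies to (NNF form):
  False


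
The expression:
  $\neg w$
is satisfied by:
  {w: False}


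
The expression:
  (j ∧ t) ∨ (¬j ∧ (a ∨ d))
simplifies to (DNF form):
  (a ∧ ¬j) ∨ (d ∧ ¬j) ∨ (j ∧ t)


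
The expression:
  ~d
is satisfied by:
  {d: False}


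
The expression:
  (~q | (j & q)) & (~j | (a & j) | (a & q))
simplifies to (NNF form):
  (a & j) | (~j & ~q)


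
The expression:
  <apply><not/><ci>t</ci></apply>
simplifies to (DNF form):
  <apply><not/><ci>t</ci></apply>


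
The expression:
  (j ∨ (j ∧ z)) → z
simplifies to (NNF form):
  z ∨ ¬j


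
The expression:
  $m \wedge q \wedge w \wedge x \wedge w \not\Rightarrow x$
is never true.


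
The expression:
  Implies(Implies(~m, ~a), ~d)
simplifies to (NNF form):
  ~d | (a & ~m)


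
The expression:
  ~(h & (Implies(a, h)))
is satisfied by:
  {h: False}


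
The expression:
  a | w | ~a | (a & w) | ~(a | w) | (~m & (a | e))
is always true.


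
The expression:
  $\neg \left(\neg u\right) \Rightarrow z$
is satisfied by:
  {z: True, u: False}
  {u: False, z: False}
  {u: True, z: True}


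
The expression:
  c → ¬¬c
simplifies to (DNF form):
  True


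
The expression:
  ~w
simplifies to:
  ~w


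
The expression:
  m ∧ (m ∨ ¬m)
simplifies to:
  m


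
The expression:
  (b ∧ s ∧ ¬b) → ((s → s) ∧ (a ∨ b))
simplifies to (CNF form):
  True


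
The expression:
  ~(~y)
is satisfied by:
  {y: True}


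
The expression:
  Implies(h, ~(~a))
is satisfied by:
  {a: True, h: False}
  {h: False, a: False}
  {h: True, a: True}


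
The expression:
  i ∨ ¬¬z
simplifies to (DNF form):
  i ∨ z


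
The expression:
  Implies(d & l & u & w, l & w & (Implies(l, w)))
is always true.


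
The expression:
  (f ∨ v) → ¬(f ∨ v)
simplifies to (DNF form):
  ¬f ∧ ¬v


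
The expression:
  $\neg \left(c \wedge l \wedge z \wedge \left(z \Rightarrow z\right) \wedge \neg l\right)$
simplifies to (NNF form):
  $\text{True}$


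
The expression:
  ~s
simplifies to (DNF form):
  ~s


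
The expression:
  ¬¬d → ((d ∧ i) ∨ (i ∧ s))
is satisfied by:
  {i: True, d: False}
  {d: False, i: False}
  {d: True, i: True}


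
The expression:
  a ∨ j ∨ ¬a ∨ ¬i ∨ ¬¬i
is always true.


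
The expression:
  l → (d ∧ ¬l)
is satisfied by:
  {l: False}


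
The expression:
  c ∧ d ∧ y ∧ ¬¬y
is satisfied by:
  {c: True, d: True, y: True}


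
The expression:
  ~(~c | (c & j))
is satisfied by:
  {c: True, j: False}


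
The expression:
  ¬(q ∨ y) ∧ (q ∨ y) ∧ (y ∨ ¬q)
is never true.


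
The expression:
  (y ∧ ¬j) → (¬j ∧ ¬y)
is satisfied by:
  {j: True, y: False}
  {y: False, j: False}
  {y: True, j: True}


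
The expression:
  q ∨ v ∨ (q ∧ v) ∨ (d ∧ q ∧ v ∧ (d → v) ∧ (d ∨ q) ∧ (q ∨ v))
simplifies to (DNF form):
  q ∨ v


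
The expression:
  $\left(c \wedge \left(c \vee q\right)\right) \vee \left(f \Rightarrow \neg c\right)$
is always true.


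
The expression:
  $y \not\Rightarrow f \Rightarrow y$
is always true.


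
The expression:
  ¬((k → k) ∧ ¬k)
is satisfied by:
  {k: True}


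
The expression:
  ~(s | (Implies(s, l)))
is never true.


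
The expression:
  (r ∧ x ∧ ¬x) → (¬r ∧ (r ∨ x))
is always true.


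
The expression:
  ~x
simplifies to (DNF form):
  ~x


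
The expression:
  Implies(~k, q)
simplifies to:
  k | q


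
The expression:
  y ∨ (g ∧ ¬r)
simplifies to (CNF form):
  (g ∨ y) ∧ (y ∨ ¬r)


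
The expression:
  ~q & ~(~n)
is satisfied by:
  {n: True, q: False}


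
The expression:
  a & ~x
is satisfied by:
  {a: True, x: False}


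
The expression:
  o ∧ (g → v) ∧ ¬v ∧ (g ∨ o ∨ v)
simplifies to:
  o ∧ ¬g ∧ ¬v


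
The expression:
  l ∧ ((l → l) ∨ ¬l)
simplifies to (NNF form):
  l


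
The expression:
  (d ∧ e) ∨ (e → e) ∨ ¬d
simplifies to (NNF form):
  True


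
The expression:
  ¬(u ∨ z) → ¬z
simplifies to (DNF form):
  True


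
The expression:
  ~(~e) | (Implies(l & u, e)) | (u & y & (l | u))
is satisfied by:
  {y: True, e: True, l: False, u: False}
  {y: True, l: False, u: False, e: False}
  {e: True, l: False, u: False, y: False}
  {e: False, l: False, u: False, y: False}
  {y: True, u: True, e: True, l: False}
  {y: True, u: True, e: False, l: False}
  {u: True, e: True, y: False, l: False}
  {u: True, y: False, l: False, e: False}
  {e: True, y: True, l: True, u: False}
  {y: True, l: True, e: False, u: False}
  {e: True, l: True, y: False, u: False}
  {l: True, y: False, u: False, e: False}
  {y: True, u: True, l: True, e: True}
  {y: True, u: True, l: True, e: False}
  {u: True, l: True, e: True, y: False}


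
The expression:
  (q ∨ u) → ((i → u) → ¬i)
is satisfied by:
  {u: False, i: False}
  {i: True, u: False}
  {u: True, i: False}


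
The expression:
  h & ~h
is never true.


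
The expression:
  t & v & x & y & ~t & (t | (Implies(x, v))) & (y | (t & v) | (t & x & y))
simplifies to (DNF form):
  False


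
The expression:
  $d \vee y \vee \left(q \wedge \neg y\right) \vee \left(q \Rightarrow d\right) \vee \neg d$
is always true.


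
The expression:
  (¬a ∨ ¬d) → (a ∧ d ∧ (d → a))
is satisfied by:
  {a: True, d: True}


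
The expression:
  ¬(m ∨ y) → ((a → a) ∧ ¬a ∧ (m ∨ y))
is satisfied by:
  {y: True, m: True}
  {y: True, m: False}
  {m: True, y: False}


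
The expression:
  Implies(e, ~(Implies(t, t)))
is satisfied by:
  {e: False}


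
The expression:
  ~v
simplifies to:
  ~v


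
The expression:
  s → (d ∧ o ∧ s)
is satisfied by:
  {d: True, o: True, s: False}
  {d: True, o: False, s: False}
  {o: True, d: False, s: False}
  {d: False, o: False, s: False}
  {d: True, s: True, o: True}


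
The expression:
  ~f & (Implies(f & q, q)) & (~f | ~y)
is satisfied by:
  {f: False}


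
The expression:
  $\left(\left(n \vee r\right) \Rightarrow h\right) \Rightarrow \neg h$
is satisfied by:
  {h: False}


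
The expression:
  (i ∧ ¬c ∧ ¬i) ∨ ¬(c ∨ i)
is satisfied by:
  {i: False, c: False}


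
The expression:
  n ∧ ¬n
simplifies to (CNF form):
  False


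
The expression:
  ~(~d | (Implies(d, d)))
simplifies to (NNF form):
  False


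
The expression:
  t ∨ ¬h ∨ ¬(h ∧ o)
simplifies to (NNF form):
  t ∨ ¬h ∨ ¬o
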